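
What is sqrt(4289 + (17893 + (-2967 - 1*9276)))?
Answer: sqrt(9939) ≈ 99.695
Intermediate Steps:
sqrt(4289 + (17893 + (-2967 - 1*9276))) = sqrt(4289 + (17893 + (-2967 - 9276))) = sqrt(4289 + (17893 - 12243)) = sqrt(4289 + 5650) = sqrt(9939)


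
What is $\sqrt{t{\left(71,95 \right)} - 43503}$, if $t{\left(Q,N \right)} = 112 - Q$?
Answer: $i \sqrt{43462} \approx 208.48 i$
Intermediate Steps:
$\sqrt{t{\left(71,95 \right)} - 43503} = \sqrt{\left(112 - 71\right) - 43503} = \sqrt{41 - 43503} = \sqrt{-43462} = i \sqrt{43462}$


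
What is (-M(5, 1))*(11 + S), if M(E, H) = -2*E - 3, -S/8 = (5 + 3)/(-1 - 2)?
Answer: 1261/3 ≈ 420.33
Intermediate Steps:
S = 64/3 (S = -8*(5 + 3)/(-1 - 2) = -64/(-3) = -64*(-1)/3 = -8*(-8/3) = 64/3 ≈ 21.333)
M(E, H) = -3 - 2*E
(-M(5, 1))*(11 + S) = (-(-3 - 2*5))*(11 + 64/3) = -(-3 - 10)*(97/3) = -1*(-13)*(97/3) = 13*(97/3) = 1261/3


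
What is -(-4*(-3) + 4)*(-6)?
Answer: 96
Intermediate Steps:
-(-4*(-3) + 4)*(-6) = -(12 + 4)*(-6) = -1*16*(-6) = -16*(-6) = 96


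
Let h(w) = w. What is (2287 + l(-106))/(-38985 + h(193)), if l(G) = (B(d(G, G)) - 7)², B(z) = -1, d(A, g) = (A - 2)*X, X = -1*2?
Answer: -2351/38792 ≈ -0.060605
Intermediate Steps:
X = -2
d(A, g) = 4 - 2*A (d(A, g) = (A - 2)*(-2) = (-2 + A)*(-2) = 4 - 2*A)
l(G) = 64 (l(G) = (-1 - 7)² = (-8)² = 64)
(2287 + l(-106))/(-38985 + h(193)) = (2287 + 64)/(-38985 + 193) = 2351/(-38792) = 2351*(-1/38792) = -2351/38792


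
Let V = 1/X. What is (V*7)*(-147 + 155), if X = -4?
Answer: -14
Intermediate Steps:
V = -1/4 (V = 1/(-4) = -1/4 ≈ -0.25000)
(V*7)*(-147 + 155) = (-1/4*7)*(-147 + 155) = -7/4*8 = -14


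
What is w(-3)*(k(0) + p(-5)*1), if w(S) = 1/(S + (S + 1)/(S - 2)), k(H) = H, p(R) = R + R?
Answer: 50/13 ≈ 3.8462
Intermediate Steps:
p(R) = 2*R
w(S) = 1/(S + (1 + S)/(-2 + S))
w(-3)*(k(0) + p(-5)*1) = ((-2 - 3)/(1 + (-3)² - 1*(-3)))*(0 + (2*(-5))*1) = (-5/(1 + 9 + 3))*(0 - 10*1) = (-5/13)*(0 - 10) = ((1/13)*(-5))*(-10) = -5/13*(-10) = 50/13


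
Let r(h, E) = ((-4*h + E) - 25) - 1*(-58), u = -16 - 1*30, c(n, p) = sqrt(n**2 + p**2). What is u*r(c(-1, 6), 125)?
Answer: -7268 + 184*sqrt(37) ≈ -6148.8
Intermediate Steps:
u = -46 (u = -16 - 30 = -46)
r(h, E) = 33 + E - 4*h (r(h, E) = ((E - 4*h) - 25) + 58 = (-25 + E - 4*h) + 58 = 33 + E - 4*h)
u*r(c(-1, 6), 125) = -46*(33 + 125 - 4*sqrt((-1)**2 + 6**2)) = -46*(33 + 125 - 4*sqrt(1 + 36)) = -46*(33 + 125 - 4*sqrt(37)) = -46*(158 - 4*sqrt(37)) = -7268 + 184*sqrt(37)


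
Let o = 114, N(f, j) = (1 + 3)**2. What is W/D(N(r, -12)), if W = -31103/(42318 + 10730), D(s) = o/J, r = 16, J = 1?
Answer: -1637/318288 ≈ -0.0051431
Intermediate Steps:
N(f, j) = 16 (N(f, j) = 4**2 = 16)
D(s) = 114 (D(s) = 114/1 = 114*1 = 114)
W = -1637/2792 (W = -31103/53048 = -31103*1/53048 = -1637/2792 ≈ -0.58632)
W/D(N(r, -12)) = -1637/2792/114 = -1637/2792*1/114 = -1637/318288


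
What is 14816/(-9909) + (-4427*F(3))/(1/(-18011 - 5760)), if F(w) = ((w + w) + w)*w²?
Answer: 84464034341677/9909 ≈ 8.5240e+9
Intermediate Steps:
F(w) = 3*w³ (F(w) = (2*w + w)*w² = (3*w)*w² = 3*w³)
14816/(-9909) + (-4427*F(3))/(1/(-18011 - 5760)) = 14816/(-9909) + (-13281*3³)/(1/(-18011 - 5760)) = 14816*(-1/9909) + (-13281*27)/(1/(-23771)) = -14816/9909 + (-4427*81)/(-1/23771) = -14816/9909 - 358587*(-23771) = -14816/9909 + 8523971577 = 84464034341677/9909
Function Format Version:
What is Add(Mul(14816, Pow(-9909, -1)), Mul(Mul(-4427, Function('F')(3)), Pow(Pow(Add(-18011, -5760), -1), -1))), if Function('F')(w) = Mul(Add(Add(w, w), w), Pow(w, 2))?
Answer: Rational(84464034341677, 9909) ≈ 8.5240e+9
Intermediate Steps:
Function('F')(w) = Mul(3, Pow(w, 3)) (Function('F')(w) = Mul(Add(Mul(2, w), w), Pow(w, 2)) = Mul(Mul(3, w), Pow(w, 2)) = Mul(3, Pow(w, 3)))
Add(Mul(14816, Pow(-9909, -1)), Mul(Mul(-4427, Function('F')(3)), Pow(Pow(Add(-18011, -5760), -1), -1))) = Add(Mul(14816, Pow(-9909, -1)), Mul(Mul(-4427, Mul(3, Pow(3, 3))), Pow(Pow(Add(-18011, -5760), -1), -1))) = Add(Mul(14816, Rational(-1, 9909)), Mul(Mul(-4427, Mul(3, 27)), Pow(Pow(-23771, -1), -1))) = Add(Rational(-14816, 9909), Mul(Mul(-4427, 81), Pow(Rational(-1, 23771), -1))) = Add(Rational(-14816, 9909), Mul(-358587, -23771)) = Add(Rational(-14816, 9909), 8523971577) = Rational(84464034341677, 9909)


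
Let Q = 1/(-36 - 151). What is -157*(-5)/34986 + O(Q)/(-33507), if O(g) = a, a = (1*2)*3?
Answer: 170543/7661934 ≈ 0.022258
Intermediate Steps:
Q = -1/187 (Q = 1/(-187) = -1/187 ≈ -0.0053476)
a = 6 (a = 2*3 = 6)
O(g) = 6
-157*(-5)/34986 + O(Q)/(-33507) = -157*(-5)/34986 + 6/(-33507) = 785*(1/34986) + 6*(-1/33507) = 785/34986 - 2/11169 = 170543/7661934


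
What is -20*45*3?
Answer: -2700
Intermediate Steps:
-20*45*3 = -900*3 = -2700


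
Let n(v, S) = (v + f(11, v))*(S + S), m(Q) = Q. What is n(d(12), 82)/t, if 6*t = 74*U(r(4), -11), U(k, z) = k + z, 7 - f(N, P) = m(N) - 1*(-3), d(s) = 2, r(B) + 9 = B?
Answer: 615/148 ≈ 4.1554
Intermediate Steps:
r(B) = -9 + B
f(N, P) = 4 - N (f(N, P) = 7 - (N - 1*(-3)) = 7 - (N + 3) = 7 - (3 + N) = 7 + (-3 - N) = 4 - N)
t = -592/3 (t = (74*((-9 + 4) - 11))/6 = (74*(-5 - 11))/6 = (74*(-16))/6 = (⅙)*(-1184) = -592/3 ≈ -197.33)
n(v, S) = 2*S*(-7 + v) (n(v, S) = (v + (4 - 1*11))*(S + S) = (v + (4 - 11))*(2*S) = (v - 7)*(2*S) = (-7 + v)*(2*S) = 2*S*(-7 + v))
n(d(12), 82)/t = (2*82*(-7 + 2))/(-592/3) = (2*82*(-5))*(-3/592) = -820*(-3/592) = 615/148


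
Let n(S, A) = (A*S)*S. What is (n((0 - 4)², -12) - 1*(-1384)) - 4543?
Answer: -6231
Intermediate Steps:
n(S, A) = A*S²
(n((0 - 4)², -12) - 1*(-1384)) - 4543 = (-12*(0 - 4)⁴ - 1*(-1384)) - 4543 = (-12*((-4)²)² + 1384) - 4543 = (-12*16² + 1384) - 4543 = (-12*256 + 1384) - 4543 = (-3072 + 1384) - 4543 = -1688 - 4543 = -6231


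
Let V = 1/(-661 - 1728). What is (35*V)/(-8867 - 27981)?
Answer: 5/12575696 ≈ 3.9759e-7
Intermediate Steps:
V = -1/2389 (V = 1/(-2389) = -1/2389 ≈ -0.00041859)
(35*V)/(-8867 - 27981) = (35*(-1/2389))/(-8867 - 27981) = -35/2389/(-36848) = -35/2389*(-1/36848) = 5/12575696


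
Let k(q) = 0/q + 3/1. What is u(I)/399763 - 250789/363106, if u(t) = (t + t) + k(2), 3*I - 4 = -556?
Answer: -100388696697/145156343878 ≈ -0.69159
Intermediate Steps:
I = -184 (I = 4/3 + (⅓)*(-556) = 4/3 - 556/3 = -184)
k(q) = 3 (k(q) = 0 + 3*1 = 0 + 3 = 3)
u(t) = 3 + 2*t (u(t) = (t + t) + 3 = 2*t + 3 = 3 + 2*t)
u(I)/399763 - 250789/363106 = (3 + 2*(-184))/399763 - 250789/363106 = (3 - 368)*(1/399763) - 250789*1/363106 = -365*1/399763 - 250789/363106 = -365/399763 - 250789/363106 = -100388696697/145156343878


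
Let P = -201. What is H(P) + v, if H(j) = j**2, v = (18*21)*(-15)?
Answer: 34731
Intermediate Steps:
v = -5670 (v = 378*(-15) = -5670)
H(P) + v = (-201)**2 - 5670 = 40401 - 5670 = 34731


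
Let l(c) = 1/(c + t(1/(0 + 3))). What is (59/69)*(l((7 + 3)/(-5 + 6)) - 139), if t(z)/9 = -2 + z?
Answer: -13688/115 ≈ -119.03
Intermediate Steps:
t(z) = -18 + 9*z (t(z) = 9*(-2 + z) = -18 + 9*z)
l(c) = 1/(-15 + c) (l(c) = 1/(c + (-18 + 9/(0 + 3))) = 1/(c + (-18 + 9/3)) = 1/(c + (-18 + 9*(⅓))) = 1/(c + (-18 + 3)) = 1/(c - 15) = 1/(-15 + c))
(59/69)*(l((7 + 3)/(-5 + 6)) - 139) = (59/69)*(1/(-15 + (7 + 3)/(-5 + 6)) - 139) = (59*(1/69))*(1/(-15 + 10/1) - 139) = 59*(1/(-15 + 10*1) - 139)/69 = 59*(1/(-15 + 10) - 139)/69 = 59*(1/(-5) - 139)/69 = 59*(-⅕ - 139)/69 = (59/69)*(-696/5) = -13688/115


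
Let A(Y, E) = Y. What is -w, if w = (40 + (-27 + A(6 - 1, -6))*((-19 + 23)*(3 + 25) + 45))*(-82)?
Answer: -279948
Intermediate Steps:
w = 279948 (w = (40 + (-27 + (6 - 1))*((-19 + 23)*(3 + 25) + 45))*(-82) = (40 + (-27 + 5)*(4*28 + 45))*(-82) = (40 - 22*(112 + 45))*(-82) = (40 - 22*157)*(-82) = (40 - 3454)*(-82) = -3414*(-82) = 279948)
-w = -1*279948 = -279948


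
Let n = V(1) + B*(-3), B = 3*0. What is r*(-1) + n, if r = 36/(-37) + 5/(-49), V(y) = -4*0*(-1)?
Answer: 1949/1813 ≈ 1.0750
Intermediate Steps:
B = 0
V(y) = 0 (V(y) = 0*(-1) = 0)
n = 0 (n = 0 + 0*(-3) = 0 + 0 = 0)
r = -1949/1813 (r = 36*(-1/37) + 5*(-1/49) = -36/37 - 5/49 = -1949/1813 ≈ -1.0750)
r*(-1) + n = -1949/1813*(-1) + 0 = 1949/1813 + 0 = 1949/1813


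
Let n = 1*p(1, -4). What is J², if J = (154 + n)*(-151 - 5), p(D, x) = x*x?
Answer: 703310400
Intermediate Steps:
p(D, x) = x²
n = 16 (n = 1*(-4)² = 1*16 = 16)
J = -26520 (J = (154 + 16)*(-151 - 5) = 170*(-156) = -26520)
J² = (-26520)² = 703310400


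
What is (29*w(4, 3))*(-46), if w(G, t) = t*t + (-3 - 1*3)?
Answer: -4002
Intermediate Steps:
w(G, t) = -6 + t² (w(G, t) = t² + (-3 - 3) = t² - 6 = -6 + t²)
(29*w(4, 3))*(-46) = (29*(-6 + 3²))*(-46) = (29*(-6 + 9))*(-46) = (29*3)*(-46) = 87*(-46) = -4002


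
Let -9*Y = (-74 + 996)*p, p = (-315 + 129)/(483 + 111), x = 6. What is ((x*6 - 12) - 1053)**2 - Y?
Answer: 943398749/891 ≈ 1.0588e+6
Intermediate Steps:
p = -31/99 (p = -186/594 = -186*1/594 = -31/99 ≈ -0.31313)
Y = 28582/891 (Y = -(-74 + 996)*(-31)/(9*99) = -922*(-31)/(9*99) = -1/9*(-28582/99) = 28582/891 ≈ 32.079)
((x*6 - 12) - 1053)**2 - Y = ((6*6 - 12) - 1053)**2 - 1*28582/891 = ((36 - 12) - 1053)**2 - 28582/891 = (24 - 1053)**2 - 28582/891 = (-1029)**2 - 28582/891 = 1058841 - 28582/891 = 943398749/891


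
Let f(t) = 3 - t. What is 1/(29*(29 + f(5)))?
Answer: 1/783 ≈ 0.0012771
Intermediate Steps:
1/(29*(29 + f(5))) = 1/(29*(29 + (3 - 1*5))) = 1/(29*(29 + (3 - 5))) = 1/(29*(29 - 2)) = 1/(29*27) = 1/783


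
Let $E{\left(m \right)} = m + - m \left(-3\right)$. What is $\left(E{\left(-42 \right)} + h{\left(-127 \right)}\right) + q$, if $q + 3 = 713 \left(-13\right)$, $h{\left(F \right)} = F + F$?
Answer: $-9694$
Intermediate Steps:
$h{\left(F \right)} = 2 F$
$q = -9272$ ($q = -3 + 713 \left(-13\right) = -3 - 9269 = -9272$)
$E{\left(m \right)} = 4 m$ ($E{\left(m \right)} = m + 3 m = 4 m$)
$\left(E{\left(-42 \right)} + h{\left(-127 \right)}\right) + q = \left(4 \left(-42\right) + 2 \left(-127\right)\right) - 9272 = \left(-168 - 254\right) - 9272 = -422 - 9272 = -9694$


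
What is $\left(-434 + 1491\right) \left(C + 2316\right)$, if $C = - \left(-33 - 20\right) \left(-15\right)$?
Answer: $1607697$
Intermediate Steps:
$C = -795$ ($C = - \left(-53\right) \left(-15\right) = \left(-1\right) 795 = -795$)
$\left(-434 + 1491\right) \left(C + 2316\right) = \left(-434 + 1491\right) \left(-795 + 2316\right) = 1057 \cdot 1521 = 1607697$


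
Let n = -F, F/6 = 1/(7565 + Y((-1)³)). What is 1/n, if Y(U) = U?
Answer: -3782/3 ≈ -1260.7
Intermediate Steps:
F = 3/3782 (F = 6/(7565 + (-1)³) = 6/(7565 - 1) = 6/7564 = 6*(1/7564) = 3/3782 ≈ 0.00079323)
n = -3/3782 (n = -1*3/3782 = -3/3782 ≈ -0.00079323)
1/n = 1/(-3/3782) = -3782/3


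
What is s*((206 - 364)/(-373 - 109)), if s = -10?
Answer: -790/241 ≈ -3.2780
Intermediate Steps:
s*((206 - 364)/(-373 - 109)) = -10*(206 - 364)/(-373 - 109) = -(-1580)/(-482) = -(-1580)*(-1)/482 = -10*79/241 = -790/241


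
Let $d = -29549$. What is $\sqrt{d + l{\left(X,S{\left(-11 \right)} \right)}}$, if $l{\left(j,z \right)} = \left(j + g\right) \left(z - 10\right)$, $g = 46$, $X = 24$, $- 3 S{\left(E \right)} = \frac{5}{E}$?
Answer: $\frac{i \sqrt{32929611}}{33} \approx 173.89 i$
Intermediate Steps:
$S{\left(E \right)} = - \frac{5}{3 E}$ ($S{\left(E \right)} = - \frac{5 \frac{1}{E}}{3} = - \frac{5}{3 E}$)
$l{\left(j,z \right)} = \left(-10 + z\right) \left(46 + j\right)$ ($l{\left(j,z \right)} = \left(j + 46\right) \left(z - 10\right) = \left(46 + j\right) \left(-10 + z\right) = \left(-10 + z\right) \left(46 + j\right)$)
$\sqrt{d + l{\left(X,S{\left(-11 \right)} \right)}} = \sqrt{-29549 + \left(-460 - 240 + 46 \left(- \frac{5}{3 \left(-11\right)}\right) + 24 \left(- \frac{5}{3 \left(-11\right)}\right)\right)} = \sqrt{-29549 + \left(-460 - 240 + 46 \left(\left(- \frac{5}{3}\right) \left(- \frac{1}{11}\right)\right) + 24 \left(\left(- \frac{5}{3}\right) \left(- \frac{1}{11}\right)\right)\right)} = \sqrt{-29549 + \left(-460 - 240 + 46 \cdot \frac{5}{33} + 24 \cdot \frac{5}{33}\right)} = \sqrt{-29549 + \left(-460 - 240 + \frac{230}{33} + \frac{40}{11}\right)} = \sqrt{-29549 - \frac{22750}{33}} = \sqrt{- \frac{997867}{33}} = \frac{i \sqrt{32929611}}{33}$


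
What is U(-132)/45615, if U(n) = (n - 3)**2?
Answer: 1215/3041 ≈ 0.39954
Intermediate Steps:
U(n) = (-3 + n)**2
U(-132)/45615 = (-3 - 132)**2/45615 = (-135)**2*(1/45615) = 18225*(1/45615) = 1215/3041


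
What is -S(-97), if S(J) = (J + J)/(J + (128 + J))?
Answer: -97/33 ≈ -2.9394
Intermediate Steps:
S(J) = 2*J/(128 + 2*J) (S(J) = (2*J)/(128 + 2*J) = 2*J/(128 + 2*J))
-S(-97) = -(-97)/(64 - 97) = -(-97)/(-33) = -(-97)*(-1)/33 = -1*97/33 = -97/33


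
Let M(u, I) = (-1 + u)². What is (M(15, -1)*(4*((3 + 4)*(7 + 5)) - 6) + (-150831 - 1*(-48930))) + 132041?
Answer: 94820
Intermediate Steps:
(M(15, -1)*(4*((3 + 4)*(7 + 5)) - 6) + (-150831 - 1*(-48930))) + 132041 = ((-1 + 15)²*(4*((3 + 4)*(7 + 5)) - 6) + (-150831 - 1*(-48930))) + 132041 = (14²*(4*(7*12) - 6) + (-150831 + 48930)) + 132041 = (196*(4*84 - 6) - 101901) + 132041 = (196*(336 - 6) - 101901) + 132041 = (196*330 - 101901) + 132041 = (64680 - 101901) + 132041 = -37221 + 132041 = 94820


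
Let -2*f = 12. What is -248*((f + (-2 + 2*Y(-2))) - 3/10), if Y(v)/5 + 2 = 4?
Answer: -14508/5 ≈ -2901.6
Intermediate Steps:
Y(v) = 10 (Y(v) = -10 + 5*4 = -10 + 20 = 10)
f = -6 (f = -½*12 = -6)
-248*((f + (-2 + 2*Y(-2))) - 3/10) = -248*((-6 + (-2 + 2*10)) - 3/10) = -248*((-6 + (-2 + 20)) - 3*⅒) = -248*((-6 + 18) - 3/10) = -248*(12 - 3/10) = -248*117/10 = -14508/5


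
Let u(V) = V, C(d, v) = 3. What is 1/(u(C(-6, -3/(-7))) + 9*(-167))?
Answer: -1/1500 ≈ -0.00066667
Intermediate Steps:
1/(u(C(-6, -3/(-7))) + 9*(-167)) = 1/(3 + 9*(-167)) = 1/(3 - 1503) = 1/(-1500) = -1/1500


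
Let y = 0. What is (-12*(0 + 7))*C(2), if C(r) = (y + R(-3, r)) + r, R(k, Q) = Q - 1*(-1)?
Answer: -420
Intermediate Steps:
R(k, Q) = 1 + Q (R(k, Q) = Q + 1 = 1 + Q)
C(r) = 1 + 2*r (C(r) = (0 + (1 + r)) + r = (1 + r) + r = 1 + 2*r)
(-12*(0 + 7))*C(2) = (-12*(0 + 7))*(1 + 2*2) = (-12*7)*(1 + 4) = -84*5 = -420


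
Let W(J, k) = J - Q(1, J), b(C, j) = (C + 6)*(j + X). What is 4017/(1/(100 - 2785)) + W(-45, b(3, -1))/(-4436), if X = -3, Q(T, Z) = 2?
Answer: -47845121173/4436 ≈ -1.0786e+7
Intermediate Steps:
b(C, j) = (-3 + j)*(6 + C) (b(C, j) = (C + 6)*(j - 3) = (6 + C)*(-3 + j) = (-3 + j)*(6 + C))
W(J, k) = -2 + J (W(J, k) = J - 1*2 = J - 2 = -2 + J)
4017/(1/(100 - 2785)) + W(-45, b(3, -1))/(-4436) = 4017/(1/(100 - 2785)) + (-2 - 45)/(-4436) = 4017/(1/(-2685)) - 47*(-1/4436) = 4017/(-1/2685) + 47/4436 = 4017*(-2685) + 47/4436 = -10785645 + 47/4436 = -47845121173/4436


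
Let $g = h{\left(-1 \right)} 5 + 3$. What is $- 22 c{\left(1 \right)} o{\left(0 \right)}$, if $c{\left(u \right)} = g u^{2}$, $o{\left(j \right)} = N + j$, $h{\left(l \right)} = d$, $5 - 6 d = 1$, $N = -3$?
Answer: $418$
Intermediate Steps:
$d = \frac{2}{3}$ ($d = \frac{5}{6} - \frac{1}{6} = \frac{2}{3} \approx 0.66667$)
$h{\left(l \right)} = \frac{2}{3}$
$o{\left(j \right)} = -3 + j$
$g = \frac{19}{3}$ ($g = \frac{2}{3} \cdot 5 + 3 = \frac{10}{3} + 3 = \frac{19}{3} \approx 6.3333$)
$c{\left(u \right)} = \frac{19 u^{2}}{3}$
$- 22 c{\left(1 \right)} o{\left(0 \right)} = - 22 \frac{19 \cdot 1^{2}}{3} \left(-3 + 0\right) = - 22 \cdot \frac{19}{3} \cdot 1 \left(-3\right) = \left(-22\right) \frac{19}{3} \left(-3\right) = \left(- \frac{418}{3}\right) \left(-3\right) = 418$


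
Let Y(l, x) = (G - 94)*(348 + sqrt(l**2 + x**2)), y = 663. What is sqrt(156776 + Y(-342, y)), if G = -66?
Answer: 2*sqrt(25274 - 120*sqrt(61837)) ≈ 135.15*I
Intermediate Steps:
Y(l, x) = -55680 - 160*sqrt(l**2 + x**2) (Y(l, x) = (-66 - 94)*(348 + sqrt(l**2 + x**2)) = -160*(348 + sqrt(l**2 + x**2)) = -55680 - 160*sqrt(l**2 + x**2))
sqrt(156776 + Y(-342, y)) = sqrt(156776 + (-55680 - 160*sqrt((-342)**2 + 663**2))) = sqrt(156776 + (-55680 - 160*sqrt(116964 + 439569))) = sqrt(156776 + (-55680 - 480*sqrt(61837))) = sqrt(101096 - 480*sqrt(61837))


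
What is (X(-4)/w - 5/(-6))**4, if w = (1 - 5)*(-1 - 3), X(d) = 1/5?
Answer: 1698181681/3317760000 ≈ 0.51185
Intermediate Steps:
X(d) = 1/5
w = 16 (w = -4*(-4) = 16)
(X(-4)/w - 5/(-6))**4 = ((1/5)/16 - 5/(-6))**4 = ((1/5)*(1/16) - 5*(-1/6))**4 = (1/80 + 5/6)**4 = (203/240)**4 = 1698181681/3317760000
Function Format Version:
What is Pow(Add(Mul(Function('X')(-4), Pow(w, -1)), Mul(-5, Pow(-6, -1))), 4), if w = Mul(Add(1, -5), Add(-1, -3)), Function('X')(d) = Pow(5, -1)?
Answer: Rational(1698181681, 3317760000) ≈ 0.51185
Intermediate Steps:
Function('X')(d) = Rational(1, 5)
w = 16 (w = Mul(-4, -4) = 16)
Pow(Add(Mul(Function('X')(-4), Pow(w, -1)), Mul(-5, Pow(-6, -1))), 4) = Pow(Add(Mul(Rational(1, 5), Pow(16, -1)), Mul(-5, Pow(-6, -1))), 4) = Pow(Add(Mul(Rational(1, 5), Rational(1, 16)), Mul(-5, Rational(-1, 6))), 4) = Pow(Add(Rational(1, 80), Rational(5, 6)), 4) = Pow(Rational(203, 240), 4) = Rational(1698181681, 3317760000)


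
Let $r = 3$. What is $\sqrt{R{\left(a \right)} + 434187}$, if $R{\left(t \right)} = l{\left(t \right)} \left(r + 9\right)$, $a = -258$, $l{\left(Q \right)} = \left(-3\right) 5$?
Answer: $249 \sqrt{7} \approx 658.79$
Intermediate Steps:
$l{\left(Q \right)} = -15$
$R{\left(t \right)} = -180$ ($R{\left(t \right)} = - 15 \left(3 + 9\right) = \left(-15\right) 12 = -180$)
$\sqrt{R{\left(a \right)} + 434187} = \sqrt{-180 + 434187} = \sqrt{434007} = 249 \sqrt{7}$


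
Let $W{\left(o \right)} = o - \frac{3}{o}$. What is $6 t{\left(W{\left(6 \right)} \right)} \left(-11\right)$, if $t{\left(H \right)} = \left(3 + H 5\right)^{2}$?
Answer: $- \frac{122793}{2} \approx -61397.0$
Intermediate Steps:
$t{\left(H \right)} = \left(3 + 5 H\right)^{2}$
$6 t{\left(W{\left(6 \right)} \right)} \left(-11\right) = 6 \left(3 + 5 \left(6 - \frac{3}{6}\right)\right)^{2} \left(-11\right) = 6 \left(3 + 5 \left(6 - \frac{1}{2}\right)\right)^{2} \left(-11\right) = 6 \left(3 + 5 \cdot \frac{11}{2}\right)^{2} \left(-11\right) = 6 \left(3 + \frac{55}{2}\right)^{2} \left(-11\right) = 6 \left(\frac{61}{2}\right)^{2} \left(-11\right) = 6 \cdot \frac{3721}{4} \left(-11\right) = \frac{11163}{2} \left(-11\right) = - \frac{122793}{2}$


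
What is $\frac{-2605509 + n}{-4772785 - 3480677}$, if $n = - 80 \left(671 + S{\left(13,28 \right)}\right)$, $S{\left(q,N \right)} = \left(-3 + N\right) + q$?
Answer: $\frac{2662229}{8253462} \approx 0.32256$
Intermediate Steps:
$S{\left(q,N \right)} = -3 + N + q$
$n = -56720$ ($n = - 80 \left(671 + \left(-3 + 28 + 13\right)\right) = - 80 \left(671 + 38\right) = \left(-80\right) 709 = -56720$)
$\frac{-2605509 + n}{-4772785 - 3480677} = \frac{-2605509 - 56720}{-4772785 - 3480677} = - \frac{2662229}{-8253462} = \left(-2662229\right) \left(- \frac{1}{8253462}\right) = \frac{2662229}{8253462}$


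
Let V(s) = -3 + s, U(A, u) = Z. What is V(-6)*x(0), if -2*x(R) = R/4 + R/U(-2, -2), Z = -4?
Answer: 0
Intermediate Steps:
U(A, u) = -4
x(R) = 0 (x(R) = -(R/4 + R/(-4))/2 = -(R*(1/4) + R*(-1/4))/2 = -(R/4 - R/4)/2 = -1/2*0 = 0)
V(-6)*x(0) = (-3 - 6)*0 = -9*0 = 0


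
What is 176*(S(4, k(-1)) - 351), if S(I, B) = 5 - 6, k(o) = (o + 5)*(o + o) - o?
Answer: -61952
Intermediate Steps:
k(o) = -o + 2*o*(5 + o) (k(o) = (5 + o)*(2*o) - o = 2*o*(5 + o) - o = -o + 2*o*(5 + o))
S(I, B) = -1
176*(S(4, k(-1)) - 351) = 176*(-1 - 351) = 176*(-352) = -61952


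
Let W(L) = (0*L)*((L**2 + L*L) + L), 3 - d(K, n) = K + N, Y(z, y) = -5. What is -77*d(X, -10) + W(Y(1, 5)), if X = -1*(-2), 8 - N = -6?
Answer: 1001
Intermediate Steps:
N = 14 (N = 8 - 1*(-6) = 8 + 6 = 14)
X = 2
d(K, n) = -11 - K (d(K, n) = 3 - (K + 14) = 3 - (14 + K) = 3 + (-14 - K) = -11 - K)
W(L) = 0 (W(L) = 0*((L**2 + L**2) + L) = 0*(2*L**2 + L) = 0*(L + 2*L**2) = 0)
-77*d(X, -10) + W(Y(1, 5)) = -77*(-11 - 1*2) + 0 = -77*(-11 - 2) + 0 = -77*(-13) + 0 = 1001 + 0 = 1001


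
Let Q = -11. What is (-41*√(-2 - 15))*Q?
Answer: 451*I*√17 ≈ 1859.5*I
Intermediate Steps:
(-41*√(-2 - 15))*Q = -41*√(-2 - 15)*(-11) = -41*I*√17*(-11) = 451*I*√17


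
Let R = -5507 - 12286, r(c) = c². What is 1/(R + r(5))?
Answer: -1/17768 ≈ -5.6281e-5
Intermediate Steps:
R = -17793
1/(R + r(5)) = 1/(-17793 + 5²) = 1/(-17793 + 25) = 1/(-17768) = -1/17768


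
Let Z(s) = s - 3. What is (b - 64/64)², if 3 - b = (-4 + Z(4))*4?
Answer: 196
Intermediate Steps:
Z(s) = -3 + s
b = 15 (b = 3 - (-4 + (-3 + 4))*4 = 3 - (-4 + 1)*4 = 3 - (-3)*4 = 3 - 1*(-12) = 3 + 12 = 15)
(b - 64/64)² = (15 - 64/64)² = (15 - 64*1/64)² = (15 - 1)² = 14² = 196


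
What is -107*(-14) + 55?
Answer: 1553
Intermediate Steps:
-107*(-14) + 55 = 1498 + 55 = 1553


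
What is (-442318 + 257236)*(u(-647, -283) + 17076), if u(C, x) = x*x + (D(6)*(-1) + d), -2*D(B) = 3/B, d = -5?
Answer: -35965226781/2 ≈ -1.7983e+10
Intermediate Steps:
D(B) = -3/(2*B)
u(C, x) = -19/4 + x² (u(C, x) = x*x + (-3/2/6*(-1) - 5) = x² + (-3/2*⅙*(-1) - 5) = x² + (-¼*(-1) - 5) = x² + (¼ - 5) = x² - 19/4 = -19/4 + x²)
(-442318 + 257236)*(u(-647, -283) + 17076) = (-442318 + 257236)*((-19/4 + (-283)²) + 17076) = -185082*((-19/4 + 80089) + 17076) = -185082*(320337/4 + 17076) = -185082*388641/4 = -35965226781/2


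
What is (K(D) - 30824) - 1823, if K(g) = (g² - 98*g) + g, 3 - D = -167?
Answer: -20237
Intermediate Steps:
D = 170 (D = 3 - 1*(-167) = 3 + 167 = 170)
K(g) = g² - 97*g
(K(D) - 30824) - 1823 = (170*(-97 + 170) - 30824) - 1823 = (170*73 - 30824) - 1823 = (12410 - 30824) - 1823 = -18414 - 1823 = -20237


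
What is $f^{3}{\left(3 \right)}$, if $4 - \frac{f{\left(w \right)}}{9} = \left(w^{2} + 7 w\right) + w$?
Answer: $-17779581$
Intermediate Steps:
$f{\left(w \right)} = 36 - 72 w - 9 w^{2}$ ($f{\left(w \right)} = 36 - 9 \left(\left(w^{2} + 7 w\right) + w\right) = 36 - 9 \left(w^{2} + 8 w\right) = 36 - \left(9 w^{2} + 72 w\right) = 36 - 72 w - 9 w^{2}$)
$f^{3}{\left(3 \right)} = \left(36 - 216 - 9 \cdot 3^{2}\right)^{3} = \left(36 - 216 - 81\right)^{3} = \left(-261\right)^{3} = -17779581$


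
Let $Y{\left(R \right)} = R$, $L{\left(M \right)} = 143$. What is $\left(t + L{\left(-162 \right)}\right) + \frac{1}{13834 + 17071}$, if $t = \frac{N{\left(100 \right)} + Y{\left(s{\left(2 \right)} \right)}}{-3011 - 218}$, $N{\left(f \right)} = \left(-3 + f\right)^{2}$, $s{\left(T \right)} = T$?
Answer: $\frac{13979447309}{99792245} \approx 140.09$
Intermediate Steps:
$t = - \frac{9411}{3229}$ ($t = \frac{\left(-3 + 100\right)^{2} + 2}{-3011 - 218} = \frac{97^{2} + 2}{-3229} = \left(9409 + 2\right) \left(- \frac{1}{3229}\right) = 9411 \left(- \frac{1}{3229}\right) = - \frac{9411}{3229} \approx -2.9145$)
$\left(t + L{\left(-162 \right)}\right) + \frac{1}{13834 + 17071} = \left(- \frac{9411}{3229} + 143\right) + \frac{1}{13834 + 17071} = \frac{452336}{3229} + \frac{1}{30905} = \frac{13979447309}{99792245}$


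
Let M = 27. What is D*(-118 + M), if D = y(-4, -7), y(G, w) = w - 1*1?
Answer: 728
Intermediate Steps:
y(G, w) = -1 + w (y(G, w) = w - 1 = -1 + w)
D = -8 (D = -1 - 7 = -8)
D*(-118 + M) = -8*(-118 + 27) = -8*(-91) = 728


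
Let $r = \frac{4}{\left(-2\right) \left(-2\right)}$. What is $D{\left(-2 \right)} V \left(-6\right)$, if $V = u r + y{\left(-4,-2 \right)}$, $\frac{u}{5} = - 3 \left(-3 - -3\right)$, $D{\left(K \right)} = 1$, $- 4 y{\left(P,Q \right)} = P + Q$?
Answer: $-9$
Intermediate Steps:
$y{\left(P,Q \right)} = - \frac{P}{4} - \frac{Q}{4}$ ($y{\left(P,Q \right)} = - \frac{P + Q}{4} = - \frac{P}{4} - \frac{Q}{4}$)
$r = 1$ ($r = \frac{4}{4} = 4 \cdot \frac{1}{4} = 1$)
$u = 0$ ($u = 5 \left(- 3 \left(-3 - -3\right)\right) = 5 \left(- 3 \left(-3 + 3\right)\right) = 5 \left(\left(-3\right) 0\right) = 5 \cdot 0 = 0$)
$V = \frac{3}{2}$ ($V = 0 \cdot 1 - - \frac{3}{2} = 0 + \left(1 + \frac{1}{2}\right) = 0 + \frac{3}{2} = \frac{3}{2} \approx 1.5$)
$D{\left(-2 \right)} V \left(-6\right) = 1 \cdot \frac{3}{2} \left(-6\right) = \frac{3}{2} \left(-6\right) = -9$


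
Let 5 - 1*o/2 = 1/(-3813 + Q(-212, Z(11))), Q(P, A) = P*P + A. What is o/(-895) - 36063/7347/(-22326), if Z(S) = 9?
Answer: -918797253523/83883353899675 ≈ -0.010953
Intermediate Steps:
Q(P, A) = A + P² (Q(P, A) = P² + A = A + P²)
o = 205699/20570 (o = 10 - 2/(-3813 + (9 + (-212)²)) = 10 - 2/(-3813 + (9 + 44944)) = 10 - 2/(-3813 + 44953) = 10 - 2/41140 = 10 - 2*1/41140 = 10 - 1/20570 = 205699/20570 ≈ 10.000)
o/(-895) - 36063/7347/(-22326) = (205699/20570)/(-895) - 36063/7347/(-22326) = (205699/20570)*(-1/895) - 36063*1/7347*(-1/22326) = -205699/18410150 - 12021/2449*(-1/22326) = -205699/18410150 + 4007/18225458 = -918797253523/83883353899675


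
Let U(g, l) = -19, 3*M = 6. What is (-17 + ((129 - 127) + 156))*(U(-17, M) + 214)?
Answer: 27495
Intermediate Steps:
M = 2 (M = (⅓)*6 = 2)
(-17 + ((129 - 127) + 156))*(U(-17, M) + 214) = (-17 + ((129 - 127) + 156))*(-19 + 214) = (-17 + (2 + 156))*195 = (-17 + 158)*195 = 141*195 = 27495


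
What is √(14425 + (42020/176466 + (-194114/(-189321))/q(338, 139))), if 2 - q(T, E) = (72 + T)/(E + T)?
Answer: √2068164333183666501636852813/378632155308 ≈ 120.11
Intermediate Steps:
q(T, E) = 2 - (72 + T)/(E + T)
√(14425 + (42020/176466 + (-194114/(-189321))/q(338, 139))) = √(14425 + (42020/176466 + (-194114/(-189321))/(((-72 + 338 + 2*139)/(139 + 338))))) = √(14425 + (42020*(1/176466) + (-194114*(-1/189321))/(((-72 + 338 + 278)/477)))) = √(14425 + (21010/88233 + 194114/(189321*(((1/477)*544))))) = √(14425 + (21010/88233 + 194114/(189321*(544/477)))) = √(14425 + (21010/88233 + (194114/189321)*(477/544))) = √(14425 + (21010/88233 + 15432063/17165104)) = √(14425 + 1722256049719/1514528621232) = √(21848797617321319/1514528621232) = √2068164333183666501636852813/378632155308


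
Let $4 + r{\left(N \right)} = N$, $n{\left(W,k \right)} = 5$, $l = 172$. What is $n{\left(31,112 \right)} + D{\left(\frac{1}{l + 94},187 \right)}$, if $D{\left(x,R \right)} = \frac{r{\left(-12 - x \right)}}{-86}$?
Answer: $\frac{2759}{532} \approx 5.1861$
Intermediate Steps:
$r{\left(N \right)} = -4 + N$
$D{\left(x,R \right)} = \frac{8}{43} + \frac{x}{86}$ ($D{\left(x,R \right)} = \frac{-4 - \left(12 + x\right)}{-86} = \left(-16 - x\right) \left(- \frac{1}{86}\right) = \frac{8}{43} + \frac{x}{86}$)
$n{\left(31,112 \right)} + D{\left(\frac{1}{l + 94},187 \right)} = 5 + \left(\frac{8}{43} + \frac{1}{86 \left(172 + 94\right)}\right) = 5 + \left(\frac{8}{43} + \frac{1}{86 \cdot 266}\right) = 5 + \left(\frac{8}{43} + \frac{1}{86} \cdot \frac{1}{266}\right) = 5 + \left(\frac{8}{43} + \frac{1}{22876}\right) = 5 + \frac{99}{532} = \frac{2759}{532}$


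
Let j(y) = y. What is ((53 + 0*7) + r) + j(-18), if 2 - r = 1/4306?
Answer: 159321/4306 ≈ 37.000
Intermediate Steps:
r = 8611/4306 (r = 2 - 1/4306 = 8611/4306 ≈ 1.9998)
((53 + 0*7) + r) + j(-18) = ((53 + 0*7) + 8611/4306) - 18 = ((53 + 0) + 8611/4306) - 18 = (53 + 8611/4306) - 18 = 236829/4306 - 18 = 159321/4306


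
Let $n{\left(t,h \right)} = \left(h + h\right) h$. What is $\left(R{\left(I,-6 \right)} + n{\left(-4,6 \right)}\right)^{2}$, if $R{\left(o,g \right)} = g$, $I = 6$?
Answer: $4356$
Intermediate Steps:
$n{\left(t,h \right)} = 2 h^{2}$ ($n{\left(t,h \right)} = 2 h h = 2 h^{2}$)
$\left(R{\left(I,-6 \right)} + n{\left(-4,6 \right)}\right)^{2} = \left(-6 + 2 \cdot 6^{2}\right)^{2} = \left(-6 + 2 \cdot 36\right)^{2} = \left(-6 + 72\right)^{2} = 66^{2} = 4356$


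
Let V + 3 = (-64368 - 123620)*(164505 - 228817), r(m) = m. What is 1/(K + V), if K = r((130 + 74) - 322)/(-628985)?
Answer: 628985/7604355846873323 ≈ 8.2714e-11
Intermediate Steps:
V = 12089884253 (V = -3 + (-64368 - 123620)*(164505 - 228817) = -3 - 187988*(-64312) = -3 + 12089884256 = 12089884253)
K = 118/628985 (K = ((130 + 74) - 322)/(-628985) = (204 - 322)*(-1/628985) = -118*(-1/628985) = 118/628985 ≈ 0.00018760)
1/(K + V) = 1/(118/628985 + 12089884253) = 1/(7604355846873323/628985) = 628985/7604355846873323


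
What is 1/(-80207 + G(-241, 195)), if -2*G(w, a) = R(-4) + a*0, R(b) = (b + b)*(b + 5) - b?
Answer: -1/80205 ≈ -1.2468e-5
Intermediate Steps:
R(b) = -b + 2*b*(5 + b) (R(b) = (2*b)*(5 + b) - b = 2*b*(5 + b) - b = -b + 2*b*(5 + b))
G(w, a) = 2 (G(w, a) = -(-4*(9 + 2*(-4)) + a*0)/2 = -(-4*(9 - 8) + 0)/2 = -(-4*1 + 0)/2 = -(-4 + 0)/2 = -½*(-4) = 2)
1/(-80207 + G(-241, 195)) = 1/(-80207 + 2) = 1/(-80205) = -1/80205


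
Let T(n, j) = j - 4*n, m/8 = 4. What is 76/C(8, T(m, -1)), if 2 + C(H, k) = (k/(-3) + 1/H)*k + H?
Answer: -608/44457 ≈ -0.013676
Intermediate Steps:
m = 32 (m = 8*4 = 32)
C(H, k) = -2 + H + k*(1/H - k/3) (C(H, k) = -2 + ((k/(-3) + 1/H)*k + H) = -2 + ((k*(-1/3) + 1/H)*k + H) = -2 + ((-k/3 + 1/H)*k + H) = -2 + ((1/H - k/3)*k + H) = -2 + (k*(1/H - k/3) + H) = -2 + (H + k*(1/H - k/3)) = -2 + H + k*(1/H - k/3))
76/C(8, T(m, -1)) = 76/(-2 + 8 - (-1 - 4*32)**2/3 + (-1 - 4*32)/8) = 76/(-2 + 8 - (-1 - 128)**2/3 + (-1 - 128)*(1/8)) = 76/(-2 + 8 - 1/3*(-129)**2 - 129*1/8) = 76/(-2 + 8 - 1/3*16641 - 129/8) = 76/(-2 + 8 - 5547 - 129/8) = 76/(-44457/8) = 76*(-8/44457) = -608/44457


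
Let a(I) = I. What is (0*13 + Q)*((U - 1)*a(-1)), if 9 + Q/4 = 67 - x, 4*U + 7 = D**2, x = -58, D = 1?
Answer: 1160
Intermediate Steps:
U = -3/2 (U = -7/4 + (1/4)*1**2 = -7/4 + (1/4)*1 = -7/4 + 1/4 = -3/2 ≈ -1.5000)
Q = 464 (Q = -36 + 4*(67 - 1*(-58)) = -36 + 4*(67 + 58) = -36 + 4*125 = -36 + 500 = 464)
(0*13 + Q)*((U - 1)*a(-1)) = (0*13 + 464)*((-3/2 - 1)*(-1)) = (0 + 464)*(-5/2*(-1)) = 464*(5/2) = 1160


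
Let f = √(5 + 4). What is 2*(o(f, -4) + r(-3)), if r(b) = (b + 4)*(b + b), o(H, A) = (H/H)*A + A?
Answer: -28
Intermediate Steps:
f = 3 (f = √9 = 3)
o(H, A) = 2*A (o(H, A) = 1*A + A = A + A = 2*A)
r(b) = 2*b*(4 + b) (r(b) = (4 + b)*(2*b) = 2*b*(4 + b))
2*(o(f, -4) + r(-3)) = 2*(2*(-4) + 2*(-3)*(4 - 3)) = 2*(-8 + 2*(-3)*1) = 2*(-8 - 6) = 2*(-14) = -28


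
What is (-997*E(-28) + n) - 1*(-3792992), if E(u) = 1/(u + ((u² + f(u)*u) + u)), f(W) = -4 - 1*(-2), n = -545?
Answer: 2973277451/784 ≈ 3.7924e+6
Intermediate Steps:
f(W) = -2 (f(W) = -4 + 2 = -2)
E(u) = u⁻² (E(u) = 1/(u + ((u² - 2*u) + u)) = 1/(u + (u² - u)) = 1/(u²) = u⁻²)
(-997*E(-28) + n) - 1*(-3792992) = (-997/(-28)² - 545) - 1*(-3792992) = (-997*1/784 - 545) + 3792992 = (-997/784 - 545) + 3792992 = -428277/784 + 3792992 = 2973277451/784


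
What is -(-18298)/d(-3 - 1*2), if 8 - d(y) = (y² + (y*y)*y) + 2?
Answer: 9149/53 ≈ 172.62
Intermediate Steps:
d(y) = 6 - y² - y³ (d(y) = 8 - ((y² + (y*y)*y) + 2) = 8 - ((y² + y²*y) + 2) = 8 - ((y² + y³) + 2) = 8 - (2 + y² + y³) = 8 + (-2 - y² - y³) = 6 - y² - y³)
-(-18298)/d(-3 - 1*2) = -(-18298)/(6 - (-3 - 1*2)² - (-3 - 1*2)³) = -(-18298)/(6 - (-3 - 2)² - (-3 - 2)³) = -(-18298)/(6 - 1*(-5)² - 1*(-5)³) = -(-18298)/(6 - 1*25 - 1*(-125)) = -(-18298)/(6 - 25 + 125) = -(-18298)/106 = -2614*(-7/106) = 9149/53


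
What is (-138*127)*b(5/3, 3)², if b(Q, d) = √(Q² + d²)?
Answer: -619252/3 ≈ -2.0642e+5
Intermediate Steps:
(-138*127)*b(5/3, 3)² = (-138*127)*(√((5/3)² + 3²))² = -17526*(√((5*(⅓))² + 9))² = -17526*(√((5/3)² + 9))² = -17526*(√(25/9 + 9))² = -17526*(√(106/9))² = -17526*(√106/3)² = -17526*106/9 = -619252/3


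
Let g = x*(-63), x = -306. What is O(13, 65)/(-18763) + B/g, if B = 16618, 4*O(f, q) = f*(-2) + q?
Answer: 89033021/103346604 ≈ 0.86150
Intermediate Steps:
O(f, q) = -f/2 + q/4 (O(f, q) = (f*(-2) + q)/4 = (-2*f + q)/4 = (q - 2*f)/4 = -f/2 + q/4)
g = 19278 (g = -306*(-63) = 19278)
O(13, 65)/(-18763) + B/g = (-½*13 + (¼)*65)/(-18763) + 16618/19278 = (-13/2 + 65/4)*(-1/18763) + 16618*(1/19278) = (39/4)*(-1/18763) + 1187/1377 = -39/75052 + 1187/1377 = 89033021/103346604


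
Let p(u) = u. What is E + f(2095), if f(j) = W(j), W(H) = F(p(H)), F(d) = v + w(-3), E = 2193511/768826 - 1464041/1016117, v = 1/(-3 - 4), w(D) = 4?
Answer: 28815760769781/5468520180494 ≈ 5.2694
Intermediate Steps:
v = -1/7 (v = 1/(-7) = -1/7 ≈ -0.14286)
E = 1103271030921/781217168642 (E = 2193511*(1/768826) - 1464041*1/1016117 = 2193511/768826 - 1464041/1016117 = 1103271030921/781217168642 ≈ 1.4122)
F(d) = 27/7 (F(d) = -1/7 + 4 = 27/7)
W(H) = 27/7
f(j) = 27/7
E + f(2095) = 1103271030921/781217168642 + 27/7 = 28815760769781/5468520180494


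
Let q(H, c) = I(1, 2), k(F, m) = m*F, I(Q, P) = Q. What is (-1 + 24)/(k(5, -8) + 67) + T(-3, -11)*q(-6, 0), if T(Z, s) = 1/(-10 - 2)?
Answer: 83/108 ≈ 0.76852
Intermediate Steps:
T(Z, s) = -1/12 (T(Z, s) = 1/(-12) = -1/12)
k(F, m) = F*m
q(H, c) = 1
(-1 + 24)/(k(5, -8) + 67) + T(-3, -11)*q(-6, 0) = (-1 + 24)/(5*(-8) + 67) - 1/12*1 = 23/(-40 + 67) - 1/12 = 23/27 - 1/12 = 83/108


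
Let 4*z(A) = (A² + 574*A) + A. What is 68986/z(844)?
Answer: 68986/299409 ≈ 0.23041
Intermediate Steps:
z(A) = A²/4 + 575*A/4 (z(A) = ((A² + 574*A) + A)/4 = (A² + 575*A)/4 = A²/4 + 575*A/4)
68986/z(844) = 68986/(((¼)*844*(575 + 844))) = 68986/(((¼)*844*1419)) = 68986/299409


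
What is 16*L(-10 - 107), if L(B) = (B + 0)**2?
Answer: 219024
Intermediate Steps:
L(B) = B**2
16*L(-10 - 107) = 16*(-10 - 107)**2 = 16*(-117)**2 = 16*13689 = 219024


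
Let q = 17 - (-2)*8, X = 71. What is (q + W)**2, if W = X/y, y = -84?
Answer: 7295401/7056 ≈ 1033.9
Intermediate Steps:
q = 33 (q = 17 - 1*(-16) = 17 + 16 = 33)
W = -71/84 (W = 71/(-84) = 71*(-1/84) = -71/84 ≈ -0.84524)
(q + W)**2 = (33 - 71/84)**2 = (2701/84)**2 = 7295401/7056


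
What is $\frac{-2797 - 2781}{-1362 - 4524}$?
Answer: $\frac{2789}{2943} \approx 0.94767$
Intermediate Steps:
$\frac{-2797 - 2781}{-1362 - 4524} = - \frac{5578}{-5886} = \left(-5578\right) \left(- \frac{1}{5886}\right) = \frac{2789}{2943}$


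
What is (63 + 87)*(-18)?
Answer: -2700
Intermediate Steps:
(63 + 87)*(-18) = 150*(-18) = -2700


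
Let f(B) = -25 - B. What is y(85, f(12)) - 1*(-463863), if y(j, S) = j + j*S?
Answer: 460803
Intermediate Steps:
y(j, S) = j + S*j
y(85, f(12)) - 1*(-463863) = 85*(1 + (-25 - 1*12)) - 1*(-463863) = 85*(1 + (-25 - 12)) + 463863 = 85*(1 - 37) + 463863 = 85*(-36) + 463863 = -3060 + 463863 = 460803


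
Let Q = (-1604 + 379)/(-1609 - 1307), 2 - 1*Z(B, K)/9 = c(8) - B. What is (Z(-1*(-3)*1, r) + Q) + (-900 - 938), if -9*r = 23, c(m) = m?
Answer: -5437115/2916 ≈ -1864.6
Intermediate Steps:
r = -23/9 (r = -⅑*23 = -23/9 ≈ -2.5556)
Z(B, K) = -54 + 9*B (Z(B, K) = 18 - 9*(8 - B) = 18 + (-72 + 9*B) = -54 + 9*B)
Q = 1225/2916 (Q = -1225/(-2916) = -1225*(-1/2916) = 1225/2916 ≈ 0.42010)
(Z(-1*(-3)*1, r) + Q) + (-900 - 938) = ((-54 + 9*(-1*(-3)*1)) + 1225/2916) + (-900 - 938) = ((-54 + 9*(3*1)) + 1225/2916) - 1838 = ((-54 + 9*3) + 1225/2916) - 1838 = ((-54 + 27) + 1225/2916) - 1838 = (-27 + 1225/2916) - 1838 = -77507/2916 - 1838 = -5437115/2916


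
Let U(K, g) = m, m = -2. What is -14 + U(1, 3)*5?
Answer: -24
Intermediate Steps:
U(K, g) = -2
-14 + U(1, 3)*5 = -14 - 2*5 = -14 - 10 = -24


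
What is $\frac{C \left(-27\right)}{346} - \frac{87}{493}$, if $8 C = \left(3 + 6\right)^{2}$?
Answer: $- \frac{45483}{47056} \approx -0.96657$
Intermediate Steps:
$C = \frac{81}{8}$ ($C = \frac{\left(3 + 6\right)^{2}}{8} = \frac{9^{2}}{8} = \frac{1}{8} \cdot 81 = \frac{81}{8} \approx 10.125$)
$\frac{C \left(-27\right)}{346} - \frac{87}{493} = \frac{\frac{81}{8} \left(-27\right)}{346} - \frac{87}{493} = \left(- \frac{2187}{8}\right) \frac{1}{346} - \frac{3}{17} = - \frac{2187}{2768} - \frac{3}{17} = - \frac{45483}{47056}$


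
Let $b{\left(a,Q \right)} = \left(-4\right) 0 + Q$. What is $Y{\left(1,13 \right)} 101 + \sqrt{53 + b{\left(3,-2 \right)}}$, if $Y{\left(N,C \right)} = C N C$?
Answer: $17069 + \sqrt{51} \approx 17076.0$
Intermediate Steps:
$b{\left(a,Q \right)} = Q$ ($b{\left(a,Q \right)} = 0 + Q = Q$)
$Y{\left(N,C \right)} = N C^{2}$
$Y{\left(1,13 \right)} 101 + \sqrt{53 + b{\left(3,-2 \right)}} = 1 \cdot 13^{2} \cdot 101 + \sqrt{53 - 2} = 1 \cdot 169 \cdot 101 + \sqrt{51} = 169 \cdot 101 + \sqrt{51} = 17069 + \sqrt{51}$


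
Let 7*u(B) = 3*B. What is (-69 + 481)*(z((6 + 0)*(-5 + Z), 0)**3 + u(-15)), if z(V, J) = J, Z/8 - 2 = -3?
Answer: -18540/7 ≈ -2648.6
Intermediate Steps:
Z = -8 (Z = 16 + 8*(-3) = 16 - 24 = -8)
u(B) = 3*B/7 (u(B) = (3*B)/7 = 3*B/7)
(-69 + 481)*(z((6 + 0)*(-5 + Z), 0)**3 + u(-15)) = (-69 + 481)*(0**3 + (3/7)*(-15)) = 412*(0 - 45/7) = 412*(-45/7) = -18540/7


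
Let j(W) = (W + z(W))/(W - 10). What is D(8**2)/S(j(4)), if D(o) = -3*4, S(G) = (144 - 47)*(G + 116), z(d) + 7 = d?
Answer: -72/67415 ≈ -0.0010680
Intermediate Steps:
z(d) = -7 + d
j(W) = (-7 + 2*W)/(-10 + W) (j(W) = (W + (-7 + W))/(W - 10) = (-7 + 2*W)/(-10 + W))
S(G) = 11252 + 97*G (S(G) = 97*(116 + G) = 11252 + 97*G)
D(o) = -12
D(8**2)/S(j(4)) = -12/(11252 + 97*((-7 + 2*4)/(-10 + 4))) = -12/(11252 + 97*((-7 + 8)/(-6))) = -12/(11252 + 97*(-1/6*1)) = -12/(11252 + 97*(-1/6)) = -12/(11252 - 97/6) = -12/67415/6 = -12*6/67415 = -72/67415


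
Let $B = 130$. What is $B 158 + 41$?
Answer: $20581$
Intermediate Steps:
$B 158 + 41 = 130 \cdot 158 + 41 = 20540 + 41 = 20581$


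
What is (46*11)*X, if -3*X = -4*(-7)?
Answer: -14168/3 ≈ -4722.7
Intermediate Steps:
X = -28/3 (X = -(-4)*(-7)/3 = -⅓*28 = -28/3 ≈ -9.3333)
(46*11)*X = (46*11)*(-28/3) = 506*(-28/3) = -14168/3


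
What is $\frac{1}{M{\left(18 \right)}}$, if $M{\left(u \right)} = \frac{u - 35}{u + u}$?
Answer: $- \frac{36}{17} \approx -2.1176$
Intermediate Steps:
$M{\left(u \right)} = \frac{-35 + u}{2 u}$
$\frac{1}{M{\left(18 \right)}} = \frac{1}{\frac{1}{2} \cdot \frac{1}{18} \left(-35 + 18\right)} = \frac{1}{\frac{1}{2} \cdot \frac{1}{18} \left(-17\right)} = \frac{1}{- \frac{17}{36}} = - \frac{36}{17}$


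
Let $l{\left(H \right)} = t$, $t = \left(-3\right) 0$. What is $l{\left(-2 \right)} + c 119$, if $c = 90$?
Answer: $10710$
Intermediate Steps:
$t = 0$
$l{\left(H \right)} = 0$
$l{\left(-2 \right)} + c 119 = 0 + 90 \cdot 119 = 0 + 10710 = 10710$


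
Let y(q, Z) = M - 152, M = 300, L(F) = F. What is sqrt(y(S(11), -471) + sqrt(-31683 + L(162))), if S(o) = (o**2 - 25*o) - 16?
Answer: sqrt(148 + I*sqrt(31521)) ≈ 13.768 + 6.4474*I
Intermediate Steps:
S(o) = -16 + o**2 - 25*o
y(q, Z) = 148 (y(q, Z) = 300 - 152 = 148)
sqrt(y(S(11), -471) + sqrt(-31683 + L(162))) = sqrt(148 + sqrt(-31683 + 162)) = sqrt(148 + sqrt(-31521)) = sqrt(148 + I*sqrt(31521))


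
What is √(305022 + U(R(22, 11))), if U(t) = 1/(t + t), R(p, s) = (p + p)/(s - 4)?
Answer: √590522746/44 ≈ 552.29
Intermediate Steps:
R(p, s) = 2*p/(-4 + s) (R(p, s) = (2*p)/(-4 + s) = 2*p/(-4 + s))
U(t) = 1/(2*t)
√(305022 + U(R(22, 11))) = √(305022 + 1/(2*((2*22/(-4 + 11))))) = √(305022 + 1/(2*((2*22/7)))) = √(305022 + 1/(2*((2*22*(⅐))))) = √(305022 + 1/(2*(44/7))) = √(305022 + (½)*(7/44)) = √(305022 + 7/88) = √(26841943/88) = √590522746/44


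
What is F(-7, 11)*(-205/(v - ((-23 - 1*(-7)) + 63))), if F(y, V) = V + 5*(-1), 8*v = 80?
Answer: 1230/37 ≈ 33.243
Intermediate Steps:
v = 10 (v = (⅛)*80 = 10)
F(y, V) = -5 + V (F(y, V) = V - 5 = -5 + V)
F(-7, 11)*(-205/(v - ((-23 - 1*(-7)) + 63))) = (-5 + 11)*(-205/(10 - ((-23 - 1*(-7)) + 63))) = 6*(-205/(10 - ((-23 + 7) + 63))) = 6*(-205/(10 - (-16 + 63))) = 6*(-205/(10 - 1*47)) = 6*(-205/(10 - 47)) = 6*(-205/(-37)) = 6*(-205*(-1/37)) = 6*(205/37) = 1230/37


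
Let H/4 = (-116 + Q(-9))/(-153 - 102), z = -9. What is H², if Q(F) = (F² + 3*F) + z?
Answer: 80656/65025 ≈ 1.2404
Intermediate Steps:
Q(F) = -9 + F² + 3*F (Q(F) = (F² + 3*F) - 9 = -9 + F² + 3*F)
H = 284/255 (H = 4*((-116 + (-9 + (-9)² + 3*(-9)))/(-153 - 102)) = 4*((-116 + (-9 + 81 - 27))/(-255)) = 4*((-116 + 45)*(-1/255)) = 4*(-71*(-1/255)) = 4*(71/255) = 284/255 ≈ 1.1137)
H² = (284/255)² = 80656/65025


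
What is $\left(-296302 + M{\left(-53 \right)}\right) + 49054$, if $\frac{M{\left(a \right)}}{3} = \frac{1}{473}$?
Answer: $- \frac{116948301}{473} \approx -2.4725 \cdot 10^{5}$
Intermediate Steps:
$M{\left(a \right)} = \frac{3}{473}$
$\left(-296302 + M{\left(-53 \right)}\right) + 49054 = \left(-296302 + \frac{3}{473}\right) + 49054 = - \frac{140150843}{473} + 49054 = - \frac{116948301}{473}$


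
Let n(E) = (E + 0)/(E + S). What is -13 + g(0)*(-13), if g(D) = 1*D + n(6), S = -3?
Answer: -39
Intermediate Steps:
n(E) = E/(-3 + E) (n(E) = (E + 0)/(E - 3) = E/(-3 + E))
g(D) = 2 + D (g(D) = 1*D + 6/(-3 + 6) = D + 6/3 = D + 6*(1/3) = D + 2 = 2 + D)
-13 + g(0)*(-13) = -13 + (2 + 0)*(-13) = -13 + 2*(-13) = -13 - 26 = -39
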